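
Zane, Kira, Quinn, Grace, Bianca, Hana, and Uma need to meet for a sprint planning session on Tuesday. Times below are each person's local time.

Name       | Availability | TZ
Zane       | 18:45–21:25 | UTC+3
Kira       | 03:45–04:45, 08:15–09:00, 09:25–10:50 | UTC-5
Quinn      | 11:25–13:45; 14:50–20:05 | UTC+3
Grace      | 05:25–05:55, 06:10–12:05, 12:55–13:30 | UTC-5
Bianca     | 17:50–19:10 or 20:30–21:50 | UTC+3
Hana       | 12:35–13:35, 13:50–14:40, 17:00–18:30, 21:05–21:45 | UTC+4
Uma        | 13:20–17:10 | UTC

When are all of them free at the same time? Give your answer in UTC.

none

Zane in UTC: 15:45-18:25 (subtract 3h to convert from UTC+3).
Kira in UTC: 08:45-09:45, 13:15-14:00, 14:25-15:50 (add 5h to convert from UTC-5).
Quinn in UTC: 08:25-10:45, 11:50-17:05 (subtract 3h to convert from UTC+3).
Grace in UTC: 10:25-10:55, 11:10-17:05, 17:55-18:30 (add 5h to convert from UTC-5).
Bianca in UTC: 14:50-16:10, 17:30-18:50 (subtract 3h to convert from UTC+3).
Hana in UTC: 08:35-09:35, 09:50-10:40, 13:00-14:30, 17:05-17:45 (subtract 4h to convert from UTC+4).
Uma in UTC: 13:20-17:10.
Zane ∩ Kira: 15:45-15:50.
Zane ∩ Kira ∩ Quinn: 15:45-15:50.
Zane ∩ Kira ∩ Quinn ∩ Grace: 15:45-15:50.
Zane ∩ Kira ∩ Quinn ∩ Grace ∩ Bianca: 15:45-15:50.
Zane ∩ Kira ∩ Quinn ∩ Grace ∩ Bianca ∩ Hana: ∅.
Zane ∩ Kira ∩ Quinn ∩ Grace ∩ Bianca ∩ Hana ∩ Uma: ∅.
There is no time when everyone is free.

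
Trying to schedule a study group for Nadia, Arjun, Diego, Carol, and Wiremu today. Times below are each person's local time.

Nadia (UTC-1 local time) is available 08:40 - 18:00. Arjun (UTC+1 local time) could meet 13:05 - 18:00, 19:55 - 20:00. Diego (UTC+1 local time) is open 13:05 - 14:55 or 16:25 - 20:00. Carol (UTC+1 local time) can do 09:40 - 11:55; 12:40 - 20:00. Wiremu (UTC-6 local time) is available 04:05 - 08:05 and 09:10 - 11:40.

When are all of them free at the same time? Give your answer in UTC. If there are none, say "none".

12:05-13:55, 15:25-17:00

Nadia in UTC: 09:40-19:00 (add 1h to convert from UTC-1).
Arjun in UTC: 12:05-17:00, 18:55-19:00 (subtract 1h to convert from UTC+1).
Diego in UTC: 12:05-13:55, 15:25-19:00 (subtract 1h to convert from UTC+1).
Carol in UTC: 08:40-10:55, 11:40-19:00 (subtract 1h to convert from UTC+1).
Wiremu in UTC: 10:05-14:05, 15:10-17:40 (add 6h to convert from UTC-6).
Nadia ∩ Arjun: 12:05-17:00, 18:55-19:00.
Nadia ∩ Arjun ∩ Diego: 12:05-13:55, 15:25-17:00, 18:55-19:00.
Nadia ∩ Arjun ∩ Diego ∩ Carol: 12:05-13:55, 15:25-17:00, 18:55-19:00.
Nadia ∩ Arjun ∩ Diego ∩ Carol ∩ Wiremu: 12:05-13:55, 15:25-17:00.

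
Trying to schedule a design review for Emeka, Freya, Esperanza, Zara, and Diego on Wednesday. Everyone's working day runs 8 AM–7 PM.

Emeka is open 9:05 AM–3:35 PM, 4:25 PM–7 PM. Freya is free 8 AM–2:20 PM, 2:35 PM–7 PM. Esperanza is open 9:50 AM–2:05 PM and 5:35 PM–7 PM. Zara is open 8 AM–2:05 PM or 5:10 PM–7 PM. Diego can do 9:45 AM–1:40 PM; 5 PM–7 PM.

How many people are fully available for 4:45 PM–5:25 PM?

Emeka and Freya can make the full 16:45-17:25 slot — that's 2.

2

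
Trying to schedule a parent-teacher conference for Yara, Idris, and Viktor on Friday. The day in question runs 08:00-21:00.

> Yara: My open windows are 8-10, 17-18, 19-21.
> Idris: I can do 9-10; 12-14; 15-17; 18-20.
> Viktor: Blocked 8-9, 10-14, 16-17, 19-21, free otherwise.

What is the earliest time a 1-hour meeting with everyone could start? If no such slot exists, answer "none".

Yara free: 08:00-10:00, 17:00-18:00, 19:00-21:00.
Idris free: 09:00-10:00, 12:00-14:00, 15:00-17:00, 18:00-20:00.
Viktor free: 09:00-10:00, 14:00-16:00, 17:00-19:00 (invert busy blocks within the working day).
Yara ∩ Idris: 09:00-10:00, 19:00-20:00.
Yara ∩ Idris ∩ Viktor: 09:00-10:00.
The first common window of at least 60 minutes is 09:00-10:00, so the earliest start is 09:00.

09:00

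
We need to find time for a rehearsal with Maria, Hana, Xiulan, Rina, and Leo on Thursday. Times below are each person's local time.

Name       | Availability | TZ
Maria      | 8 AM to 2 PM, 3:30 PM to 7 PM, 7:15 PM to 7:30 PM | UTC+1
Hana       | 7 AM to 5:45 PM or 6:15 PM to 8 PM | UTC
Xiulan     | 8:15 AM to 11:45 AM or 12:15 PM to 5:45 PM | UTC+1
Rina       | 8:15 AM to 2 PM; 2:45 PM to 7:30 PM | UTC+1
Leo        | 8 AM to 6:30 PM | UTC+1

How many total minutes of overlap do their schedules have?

Maria in UTC: 07:00-13:00, 14:30-18:00, 18:15-18:30 (subtract 1h to convert from UTC+1).
Hana in UTC: 07:00-17:45, 18:15-20:00.
Xiulan in UTC: 07:15-10:45, 11:15-16:45 (subtract 1h to convert from UTC+1).
Rina in UTC: 07:15-13:00, 13:45-18:30 (subtract 1h to convert from UTC+1).
Leo in UTC: 07:00-17:30 (subtract 1h to convert from UTC+1).
Maria ∩ Hana: 07:00-13:00, 14:30-17:45, 18:15-18:30.
Maria ∩ Hana ∩ Xiulan: 07:15-10:45, 11:15-13:00, 14:30-16:45.
Maria ∩ Hana ∩ Xiulan ∩ Rina: 07:15-10:45, 11:15-13:00, 14:30-16:45.
Maria ∩ Hana ∩ Xiulan ∩ Rina ∩ Leo: 07:15-10:45, 11:15-13:00, 14:30-16:45.
Summing the common windows: 210 + 105 + 135 = 450 minutes.

450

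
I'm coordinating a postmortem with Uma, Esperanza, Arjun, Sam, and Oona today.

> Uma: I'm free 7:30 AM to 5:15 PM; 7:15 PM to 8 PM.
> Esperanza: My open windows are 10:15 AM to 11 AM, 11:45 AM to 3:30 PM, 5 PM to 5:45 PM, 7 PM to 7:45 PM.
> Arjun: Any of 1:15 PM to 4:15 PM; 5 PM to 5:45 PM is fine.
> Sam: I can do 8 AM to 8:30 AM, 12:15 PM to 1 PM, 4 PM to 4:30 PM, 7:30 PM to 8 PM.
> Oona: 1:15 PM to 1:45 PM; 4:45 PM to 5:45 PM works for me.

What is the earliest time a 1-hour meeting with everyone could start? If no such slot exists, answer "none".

Uma ∩ Esperanza: 10:15-11:00, 11:45-15:30, 17:00-17:15, 19:15-19:45.
Uma ∩ Esperanza ∩ Arjun: 13:15-15:30, 17:00-17:15.
Uma ∩ Esperanza ∩ Arjun ∩ Sam: ∅.
Uma ∩ Esperanza ∩ Arjun ∩ Sam ∩ Oona: ∅.
There is no time when everyone is free.
No common window is at least 60 minutes long.

none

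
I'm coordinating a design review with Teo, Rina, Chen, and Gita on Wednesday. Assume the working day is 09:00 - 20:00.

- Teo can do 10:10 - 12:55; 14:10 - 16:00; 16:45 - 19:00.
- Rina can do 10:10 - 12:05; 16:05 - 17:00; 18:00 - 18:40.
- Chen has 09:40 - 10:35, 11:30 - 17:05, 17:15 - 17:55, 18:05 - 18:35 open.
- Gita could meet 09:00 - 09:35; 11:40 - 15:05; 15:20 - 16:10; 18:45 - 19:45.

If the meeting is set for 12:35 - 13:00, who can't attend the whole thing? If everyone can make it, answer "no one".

Teo: not fully free for 12:35-13:00. Rina: not fully free for 12:35-13:00. Chen: free for 12:35-13:00. Gita: free for 12:35-13:00.

Rina, Teo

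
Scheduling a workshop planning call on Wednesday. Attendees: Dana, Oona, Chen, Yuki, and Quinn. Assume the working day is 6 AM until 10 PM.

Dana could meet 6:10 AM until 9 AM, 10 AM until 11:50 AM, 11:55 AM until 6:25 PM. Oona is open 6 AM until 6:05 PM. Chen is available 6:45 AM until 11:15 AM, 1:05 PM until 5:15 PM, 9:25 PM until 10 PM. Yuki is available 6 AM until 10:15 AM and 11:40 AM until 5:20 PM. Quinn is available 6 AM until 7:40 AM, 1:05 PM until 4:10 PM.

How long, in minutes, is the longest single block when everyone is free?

Dana ∩ Oona: 06:10-09:00, 10:00-11:50, 11:55-18:05.
Dana ∩ Oona ∩ Chen: 06:45-09:00, 10:00-11:15, 13:05-17:15.
Dana ∩ Oona ∩ Chen ∩ Yuki: 06:45-09:00, 10:00-10:15, 13:05-17:15.
Dana ∩ Oona ∩ Chen ∩ Yuki ∩ Quinn: 06:45-07:40, 13:05-16:10.
The longest is 13:05-16:10 at 185 minutes.

185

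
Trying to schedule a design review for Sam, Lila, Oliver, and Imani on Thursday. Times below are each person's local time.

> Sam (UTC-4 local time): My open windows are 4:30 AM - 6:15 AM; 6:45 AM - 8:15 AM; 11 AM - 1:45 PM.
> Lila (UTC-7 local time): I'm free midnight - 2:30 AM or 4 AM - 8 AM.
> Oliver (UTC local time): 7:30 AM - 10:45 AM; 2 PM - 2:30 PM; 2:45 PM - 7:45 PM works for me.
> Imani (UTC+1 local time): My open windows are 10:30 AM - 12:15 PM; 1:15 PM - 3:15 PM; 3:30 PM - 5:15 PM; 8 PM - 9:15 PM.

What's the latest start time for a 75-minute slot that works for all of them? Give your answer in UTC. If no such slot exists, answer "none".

none

Sam in UTC: 08:30-10:15, 10:45-12:15, 15:00-17:45 (add 4h to convert from UTC-4).
Lila in UTC: 07:00-09:30, 11:00-15:00 (add 7h to convert from UTC-7).
Oliver in UTC: 07:30-10:45, 14:00-14:30, 14:45-19:45.
Imani in UTC: 09:30-11:15, 12:15-14:15, 14:30-16:15, 19:00-20:15 (subtract 1h to convert from UTC+1).
Sam ∩ Lila: 08:30-09:30, 11:00-12:15.
Sam ∩ Lila ∩ Oliver: 08:30-09:30.
Sam ∩ Lila ∩ Oliver ∩ Imani: ∅.
There is no time when everyone is free.
No common window is at least 75 minutes long.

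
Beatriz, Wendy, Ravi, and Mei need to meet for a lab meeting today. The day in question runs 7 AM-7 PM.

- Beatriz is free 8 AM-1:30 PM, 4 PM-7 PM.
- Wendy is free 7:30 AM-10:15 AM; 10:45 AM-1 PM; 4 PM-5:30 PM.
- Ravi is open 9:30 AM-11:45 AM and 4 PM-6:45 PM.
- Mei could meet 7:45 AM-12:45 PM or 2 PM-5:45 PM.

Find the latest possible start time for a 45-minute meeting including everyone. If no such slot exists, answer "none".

16:45

Beatriz ∩ Wendy: 08:00-10:15, 10:45-13:00, 16:00-17:30.
Beatriz ∩ Wendy ∩ Ravi: 09:30-10:15, 10:45-11:45, 16:00-17:30.
Beatriz ∩ Wendy ∩ Ravi ∩ Mei: 09:30-10:15, 10:45-11:45, 16:00-17:30.
So the common availability across everyone is 09:30-10:15, 10:45-11:45, 16:00-17:30.
The last common window of at least 45 minutes is 16:00-17:30; a 45-minute meeting can start as late as 16:45 and still end by 17:30.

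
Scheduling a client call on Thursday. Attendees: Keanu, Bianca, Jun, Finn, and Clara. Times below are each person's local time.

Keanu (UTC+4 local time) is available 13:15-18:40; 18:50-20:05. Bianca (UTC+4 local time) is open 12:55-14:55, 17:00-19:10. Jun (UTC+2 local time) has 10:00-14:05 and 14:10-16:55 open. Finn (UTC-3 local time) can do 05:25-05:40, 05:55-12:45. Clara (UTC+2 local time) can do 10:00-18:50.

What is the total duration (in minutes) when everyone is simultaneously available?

205

Keanu in UTC: 09:15-14:40, 14:50-16:05 (subtract 4h to convert from UTC+4).
Bianca in UTC: 08:55-10:55, 13:00-15:10 (subtract 4h to convert from UTC+4).
Jun in UTC: 08:00-12:05, 12:10-14:55 (subtract 2h to convert from UTC+2).
Finn in UTC: 08:25-08:40, 08:55-15:45 (add 3h to convert from UTC-3).
Clara in UTC: 08:00-16:50 (subtract 2h to convert from UTC+2).
Keanu ∩ Bianca: 09:15-10:55, 13:00-14:40, 14:50-15:10.
Keanu ∩ Bianca ∩ Jun: 09:15-10:55, 13:00-14:40, 14:50-14:55.
Keanu ∩ Bianca ∩ Jun ∩ Finn: 09:15-10:55, 13:00-14:40, 14:50-14:55.
Keanu ∩ Bianca ∩ Jun ∩ Finn ∩ Clara: 09:15-10:55, 13:00-14:40, 14:50-14:55.
Summing the common windows: 100 + 100 + 5 = 205 minutes.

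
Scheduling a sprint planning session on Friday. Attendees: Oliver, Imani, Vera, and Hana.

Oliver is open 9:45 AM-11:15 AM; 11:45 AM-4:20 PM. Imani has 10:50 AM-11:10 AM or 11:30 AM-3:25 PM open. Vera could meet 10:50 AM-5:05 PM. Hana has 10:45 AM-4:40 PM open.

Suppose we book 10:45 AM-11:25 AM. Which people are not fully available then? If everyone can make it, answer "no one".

Imani, Oliver, Vera

Oliver: not fully free for 10:45-11:25. Imani: not fully free for 10:45-11:25. Vera: not fully free for 10:45-11:25. Hana: free for 10:45-11:25.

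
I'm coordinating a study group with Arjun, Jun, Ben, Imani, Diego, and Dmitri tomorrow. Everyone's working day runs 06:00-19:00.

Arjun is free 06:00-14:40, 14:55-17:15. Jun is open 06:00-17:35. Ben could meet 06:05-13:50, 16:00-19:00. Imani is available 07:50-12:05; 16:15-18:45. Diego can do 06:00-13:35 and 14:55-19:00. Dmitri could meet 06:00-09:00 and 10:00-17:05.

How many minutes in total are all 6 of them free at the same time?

245

Arjun ∩ Jun: 06:00-14:40, 14:55-17:15.
Arjun ∩ Jun ∩ Ben: 06:05-13:50, 16:00-17:15.
Arjun ∩ Jun ∩ Ben ∩ Imani: 07:50-12:05, 16:15-17:15.
Arjun ∩ Jun ∩ Ben ∩ Imani ∩ Diego: 07:50-12:05, 16:15-17:15.
Arjun ∩ Jun ∩ Ben ∩ Imani ∩ Diego ∩ Dmitri: 07:50-09:00, 10:00-12:05, 16:15-17:05.
Summing the common windows: 70 + 125 + 50 = 245 minutes.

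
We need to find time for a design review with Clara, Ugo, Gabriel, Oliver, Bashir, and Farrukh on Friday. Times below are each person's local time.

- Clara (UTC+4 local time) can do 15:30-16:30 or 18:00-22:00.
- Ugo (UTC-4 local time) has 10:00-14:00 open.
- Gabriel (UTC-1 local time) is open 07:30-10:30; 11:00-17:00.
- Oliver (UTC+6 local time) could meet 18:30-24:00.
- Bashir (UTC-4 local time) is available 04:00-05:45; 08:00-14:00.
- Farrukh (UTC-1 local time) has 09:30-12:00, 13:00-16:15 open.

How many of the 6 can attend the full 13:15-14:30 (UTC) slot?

Clara in UTC: 11:30-12:30, 14:00-18:00 (subtract 4h to convert from UTC+4).
Ugo in UTC: 14:00-18:00 (add 4h to convert from UTC-4).
Gabriel in UTC: 08:30-11:30, 12:00-18:00 (add 1h to convert from UTC-1).
Oliver in UTC: 12:30-18:00 (subtract 6h to convert from UTC+6).
Bashir in UTC: 08:00-09:45, 12:00-18:00 (add 4h to convert from UTC-4).
Farrukh in UTC: 10:30-13:00, 14:00-17:15 (add 1h to convert from UTC-1).
Gabriel, Oliver, and Bashir can make the full 13:15-14:30 slot — that's 3.

3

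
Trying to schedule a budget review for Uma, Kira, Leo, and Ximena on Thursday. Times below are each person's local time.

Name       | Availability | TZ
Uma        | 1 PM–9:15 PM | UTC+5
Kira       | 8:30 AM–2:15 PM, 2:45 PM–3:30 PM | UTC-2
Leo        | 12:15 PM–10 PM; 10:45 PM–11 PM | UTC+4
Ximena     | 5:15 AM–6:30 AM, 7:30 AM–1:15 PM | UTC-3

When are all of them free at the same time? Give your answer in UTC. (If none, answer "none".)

Uma in UTC: 08:00-16:15 (subtract 5h to convert from UTC+5).
Kira in UTC: 10:30-16:15, 16:45-17:30 (add 2h to convert from UTC-2).
Leo in UTC: 08:15-18:00, 18:45-19:00 (subtract 4h to convert from UTC+4).
Ximena in UTC: 08:15-09:30, 10:30-16:15 (add 3h to convert from UTC-3).
Uma ∩ Kira: 10:30-16:15.
Uma ∩ Kira ∩ Leo: 10:30-16:15.
Uma ∩ Kira ∩ Leo ∩ Ximena: 10:30-16:15.

10:30-16:15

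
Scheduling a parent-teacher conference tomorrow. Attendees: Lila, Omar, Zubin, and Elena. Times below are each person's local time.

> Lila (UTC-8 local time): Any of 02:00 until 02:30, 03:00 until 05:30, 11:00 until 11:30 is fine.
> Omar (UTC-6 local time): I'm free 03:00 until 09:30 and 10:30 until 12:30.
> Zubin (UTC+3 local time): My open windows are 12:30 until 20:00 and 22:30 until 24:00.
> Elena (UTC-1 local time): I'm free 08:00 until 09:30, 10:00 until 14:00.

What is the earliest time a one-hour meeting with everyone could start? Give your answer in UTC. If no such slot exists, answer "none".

11:00

Lila in UTC: 10:00-10:30, 11:00-13:30, 19:00-19:30 (add 8h to convert from UTC-8).
Omar in UTC: 09:00-15:30, 16:30-18:30 (add 6h to convert from UTC-6).
Zubin in UTC: 09:30-17:00, 19:30-21:00 (subtract 3h to convert from UTC+3).
Elena in UTC: 09:00-10:30, 11:00-15:00 (add 1h to convert from UTC-1).
Lila ∩ Omar: 10:00-10:30, 11:00-13:30.
Lila ∩ Omar ∩ Zubin: 10:00-10:30, 11:00-13:30.
Lila ∩ Omar ∩ Zubin ∩ Elena: 10:00-10:30, 11:00-13:30.
The first common window of at least 60 minutes is 11:00-13:30, so the earliest start is 11:00.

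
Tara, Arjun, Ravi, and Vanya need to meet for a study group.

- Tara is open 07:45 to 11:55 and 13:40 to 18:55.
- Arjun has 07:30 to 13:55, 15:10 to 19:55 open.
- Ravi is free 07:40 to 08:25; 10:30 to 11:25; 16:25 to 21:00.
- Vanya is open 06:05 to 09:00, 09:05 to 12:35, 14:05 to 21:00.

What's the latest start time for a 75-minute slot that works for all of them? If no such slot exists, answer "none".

17:40

Tara ∩ Arjun: 07:45-11:55, 13:40-13:55, 15:10-18:55.
Tara ∩ Arjun ∩ Ravi: 07:45-08:25, 10:30-11:25, 16:25-18:55.
Tara ∩ Arjun ∩ Ravi ∩ Vanya: 07:45-08:25, 10:30-11:25, 16:25-18:55.
Those are the intersection windows.
The last common window of at least 75 minutes is 16:25-18:55; a 75-minute meeting can start as late as 17:40 and still end by 18:55.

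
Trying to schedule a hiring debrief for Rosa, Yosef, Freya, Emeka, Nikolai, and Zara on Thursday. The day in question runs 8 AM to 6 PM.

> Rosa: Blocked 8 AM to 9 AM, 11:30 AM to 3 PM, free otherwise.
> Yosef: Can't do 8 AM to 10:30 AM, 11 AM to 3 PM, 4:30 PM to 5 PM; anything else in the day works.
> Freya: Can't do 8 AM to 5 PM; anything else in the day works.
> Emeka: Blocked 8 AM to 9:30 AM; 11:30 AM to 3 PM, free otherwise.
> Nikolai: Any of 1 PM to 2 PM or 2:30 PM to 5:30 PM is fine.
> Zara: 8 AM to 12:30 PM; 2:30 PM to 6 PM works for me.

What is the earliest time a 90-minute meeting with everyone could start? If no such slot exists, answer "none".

none

Rosa free: 09:00-11:30, 15:00-18:00 (invert busy blocks within the working day).
Yosef free: 10:30-11:00, 15:00-16:30, 17:00-18:00 (invert busy blocks within the working day).
Freya free: 17:00-18:00 (invert busy blocks within the working day).
Emeka free: 09:30-11:30, 15:00-18:00 (invert busy blocks within the working day).
Nikolai free: 13:00-14:00, 14:30-17:30.
Zara free: 08:00-12:30, 14:30-18:00.
Rosa ∩ Yosef: 10:30-11:00, 15:00-16:30, 17:00-18:00.
Rosa ∩ Yosef ∩ Freya: 17:00-18:00.
Rosa ∩ Yosef ∩ Freya ∩ Emeka: 17:00-18:00.
Rosa ∩ Yosef ∩ Freya ∩ Emeka ∩ Nikolai: 17:00-17:30.
Rosa ∩ Yosef ∩ Freya ∩ Emeka ∩ Nikolai ∩ Zara: 17:00-17:30.
So the common availability across everyone is 17:00-17:30.
No common window is at least 90 minutes long.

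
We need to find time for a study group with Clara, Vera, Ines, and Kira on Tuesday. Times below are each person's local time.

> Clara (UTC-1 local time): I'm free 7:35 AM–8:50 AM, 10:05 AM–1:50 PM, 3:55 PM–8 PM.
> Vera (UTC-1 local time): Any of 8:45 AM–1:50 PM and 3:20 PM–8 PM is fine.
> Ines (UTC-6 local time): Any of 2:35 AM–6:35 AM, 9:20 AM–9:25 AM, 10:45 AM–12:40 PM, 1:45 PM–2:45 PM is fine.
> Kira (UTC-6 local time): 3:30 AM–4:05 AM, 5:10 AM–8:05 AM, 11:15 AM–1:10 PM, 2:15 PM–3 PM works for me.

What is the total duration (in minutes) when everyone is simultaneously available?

205

Clara in UTC: 08:35-09:50, 11:05-14:50, 16:55-21:00 (add 1h to convert from UTC-1).
Vera in UTC: 09:45-14:50, 16:20-21:00 (add 1h to convert from UTC-1).
Ines in UTC: 08:35-12:35, 15:20-15:25, 16:45-18:40, 19:45-20:45 (add 6h to convert from UTC-6).
Kira in UTC: 09:30-10:05, 11:10-14:05, 17:15-19:10, 20:15-21:00 (add 6h to convert from UTC-6).
Clara ∩ Vera: 09:45-09:50, 11:05-14:50, 16:55-21:00.
Clara ∩ Vera ∩ Ines: 09:45-09:50, 11:05-12:35, 16:55-18:40, 19:45-20:45.
Clara ∩ Vera ∩ Ines ∩ Kira: 09:45-09:50, 11:10-12:35, 17:15-18:40, 20:15-20:45.
So the common availability across everyone is 09:45-09:50, 11:10-12:35, 17:15-18:40, 20:15-20:45.
Summing the common windows: 5 + 85 + 85 + 30 = 205 minutes.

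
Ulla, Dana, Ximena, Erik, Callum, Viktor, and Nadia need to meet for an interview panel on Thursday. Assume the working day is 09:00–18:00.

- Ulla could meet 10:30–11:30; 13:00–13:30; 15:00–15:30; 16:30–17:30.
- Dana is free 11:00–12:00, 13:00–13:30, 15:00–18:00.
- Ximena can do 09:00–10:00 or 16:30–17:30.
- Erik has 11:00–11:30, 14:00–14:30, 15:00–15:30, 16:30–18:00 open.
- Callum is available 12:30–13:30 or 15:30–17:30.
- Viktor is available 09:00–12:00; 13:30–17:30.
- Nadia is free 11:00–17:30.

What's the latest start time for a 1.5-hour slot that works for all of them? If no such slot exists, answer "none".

Ulla ∩ Dana: 11:00-11:30, 13:00-13:30, 15:00-15:30, 16:30-17:30.
Ulla ∩ Dana ∩ Ximena: 16:30-17:30.
Ulla ∩ Dana ∩ Ximena ∩ Erik: 16:30-17:30.
Ulla ∩ Dana ∩ Ximena ∩ Erik ∩ Callum: 16:30-17:30.
Ulla ∩ Dana ∩ Ximena ∩ Erik ∩ Callum ∩ Viktor: 16:30-17:30.
Ulla ∩ Dana ∩ Ximena ∩ Erik ∩ Callum ∩ Viktor ∩ Nadia: 16:30-17:30.
Those are the intersection windows.
No common window is at least 90 minutes long.

none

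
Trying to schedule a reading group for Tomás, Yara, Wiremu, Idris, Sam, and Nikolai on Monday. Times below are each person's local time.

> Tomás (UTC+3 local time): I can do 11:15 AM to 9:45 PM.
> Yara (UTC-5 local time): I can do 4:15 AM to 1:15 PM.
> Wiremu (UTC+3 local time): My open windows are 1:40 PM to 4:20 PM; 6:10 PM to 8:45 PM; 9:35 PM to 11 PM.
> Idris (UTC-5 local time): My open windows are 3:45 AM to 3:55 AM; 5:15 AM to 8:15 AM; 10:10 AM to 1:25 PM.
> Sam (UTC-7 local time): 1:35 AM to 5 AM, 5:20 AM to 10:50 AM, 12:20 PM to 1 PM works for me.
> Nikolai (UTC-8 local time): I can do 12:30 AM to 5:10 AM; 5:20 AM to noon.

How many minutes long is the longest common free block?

155

Tomás in UTC: 08:15-18:45 (subtract 3h to convert from UTC+3).
Yara in UTC: 09:15-18:15 (add 5h to convert from UTC-5).
Wiremu in UTC: 10:40-13:20, 15:10-17:45, 18:35-20:00 (subtract 3h to convert from UTC+3).
Idris in UTC: 08:45-08:55, 10:15-13:15, 15:10-18:25 (add 5h to convert from UTC-5).
Sam in UTC: 08:35-12:00, 12:20-17:50, 19:20-20:00 (add 7h to convert from UTC-7).
Nikolai in UTC: 08:30-13:10, 13:20-20:00 (add 8h to convert from UTC-8).
Tomás ∩ Yara: 09:15-18:15.
Tomás ∩ Yara ∩ Wiremu: 10:40-13:20, 15:10-17:45.
Tomás ∩ Yara ∩ Wiremu ∩ Idris: 10:40-13:15, 15:10-17:45.
Tomás ∩ Yara ∩ Wiremu ∩ Idris ∩ Sam: 10:40-12:00, 12:20-13:15, 15:10-17:45.
Tomás ∩ Yara ∩ Wiremu ∩ Idris ∩ Sam ∩ Nikolai: 10:40-12:00, 12:20-13:10, 15:10-17:45.
The longest is 15:10-17:45 at 155 minutes.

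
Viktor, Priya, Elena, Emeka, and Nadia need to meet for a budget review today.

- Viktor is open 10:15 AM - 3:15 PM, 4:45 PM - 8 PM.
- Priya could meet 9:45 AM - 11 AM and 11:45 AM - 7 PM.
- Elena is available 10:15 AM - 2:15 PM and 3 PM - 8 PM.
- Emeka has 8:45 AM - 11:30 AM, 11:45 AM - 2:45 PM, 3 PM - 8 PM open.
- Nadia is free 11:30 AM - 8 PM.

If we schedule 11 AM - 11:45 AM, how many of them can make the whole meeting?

2

Viktor and Elena can make the full 11:00-11:45 slot — that's 2.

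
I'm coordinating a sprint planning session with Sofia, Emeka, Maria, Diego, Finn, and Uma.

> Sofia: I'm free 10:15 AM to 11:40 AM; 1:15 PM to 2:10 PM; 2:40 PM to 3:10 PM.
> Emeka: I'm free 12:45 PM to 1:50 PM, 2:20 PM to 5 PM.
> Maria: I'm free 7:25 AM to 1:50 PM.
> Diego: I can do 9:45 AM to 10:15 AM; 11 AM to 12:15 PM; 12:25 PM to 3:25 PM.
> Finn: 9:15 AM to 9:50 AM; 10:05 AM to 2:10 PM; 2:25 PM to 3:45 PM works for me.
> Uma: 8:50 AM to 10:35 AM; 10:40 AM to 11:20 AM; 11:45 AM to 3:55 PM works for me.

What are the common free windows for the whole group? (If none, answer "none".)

13:15-13:50

Sofia ∩ Emeka: 13:15-13:50, 14:40-15:10.
Sofia ∩ Emeka ∩ Maria: 13:15-13:50.
Sofia ∩ Emeka ∩ Maria ∩ Diego: 13:15-13:50.
Sofia ∩ Emeka ∩ Maria ∩ Diego ∩ Finn: 13:15-13:50.
Sofia ∩ Emeka ∩ Maria ∩ Diego ∩ Finn ∩ Uma: 13:15-13:50.
Those are the intersection windows.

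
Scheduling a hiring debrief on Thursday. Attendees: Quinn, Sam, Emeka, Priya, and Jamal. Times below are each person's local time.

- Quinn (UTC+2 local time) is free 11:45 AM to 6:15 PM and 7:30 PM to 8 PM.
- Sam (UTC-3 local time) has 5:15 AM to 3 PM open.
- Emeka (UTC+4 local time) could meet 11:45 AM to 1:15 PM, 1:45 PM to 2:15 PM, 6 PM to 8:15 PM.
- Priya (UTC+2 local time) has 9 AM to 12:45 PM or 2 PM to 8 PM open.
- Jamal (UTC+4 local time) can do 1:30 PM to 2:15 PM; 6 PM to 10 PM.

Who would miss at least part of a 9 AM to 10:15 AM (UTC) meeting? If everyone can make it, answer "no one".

Emeka, Jamal, Quinn

Quinn in UTC: 09:45-16:15, 17:30-18:00 (subtract 2h to convert from UTC+2).
Sam in UTC: 08:15-18:00 (add 3h to convert from UTC-3).
Emeka in UTC: 07:45-09:15, 09:45-10:15, 14:00-16:15 (subtract 4h to convert from UTC+4).
Priya in UTC: 07:00-10:45, 12:00-18:00 (subtract 2h to convert from UTC+2).
Jamal in UTC: 09:30-10:15, 14:00-18:00 (subtract 4h to convert from UTC+4).
Quinn: not fully free for 09:00-10:15. Sam: free for 09:00-10:15. Emeka: not fully free for 09:00-10:15. Priya: free for 09:00-10:15. Jamal: not fully free for 09:00-10:15.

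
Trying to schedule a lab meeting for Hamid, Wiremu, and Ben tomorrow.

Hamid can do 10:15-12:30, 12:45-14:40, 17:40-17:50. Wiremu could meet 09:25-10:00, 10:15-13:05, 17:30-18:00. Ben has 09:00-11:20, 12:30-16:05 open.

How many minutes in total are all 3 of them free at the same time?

85

Hamid ∩ Wiremu: 10:15-12:30, 12:45-13:05, 17:40-17:50.
Hamid ∩ Wiremu ∩ Ben: 10:15-11:20, 12:45-13:05.
Summing the common windows: 65 + 20 = 85 minutes.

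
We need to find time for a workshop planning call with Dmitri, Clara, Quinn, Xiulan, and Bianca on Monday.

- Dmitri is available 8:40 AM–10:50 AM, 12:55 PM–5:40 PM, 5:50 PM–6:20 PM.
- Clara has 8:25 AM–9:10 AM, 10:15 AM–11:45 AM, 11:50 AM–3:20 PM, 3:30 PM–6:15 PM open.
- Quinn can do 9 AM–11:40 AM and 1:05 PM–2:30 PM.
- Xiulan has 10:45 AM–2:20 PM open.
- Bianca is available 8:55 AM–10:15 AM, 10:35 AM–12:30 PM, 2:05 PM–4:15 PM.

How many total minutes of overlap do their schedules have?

Dmitri ∩ Clara: 08:40-09:10, 10:15-10:50, 12:55-15:20, 15:30-17:40, 17:50-18:15.
Dmitri ∩ Clara ∩ Quinn: 09:00-09:10, 10:15-10:50, 13:05-14:30.
Dmitri ∩ Clara ∩ Quinn ∩ Xiulan: 10:45-10:50, 13:05-14:20.
Dmitri ∩ Clara ∩ Quinn ∩ Xiulan ∩ Bianca: 10:45-10:50, 14:05-14:20.
Those are the intersection windows.
Summing the common windows: 5 + 15 = 20 minutes.

20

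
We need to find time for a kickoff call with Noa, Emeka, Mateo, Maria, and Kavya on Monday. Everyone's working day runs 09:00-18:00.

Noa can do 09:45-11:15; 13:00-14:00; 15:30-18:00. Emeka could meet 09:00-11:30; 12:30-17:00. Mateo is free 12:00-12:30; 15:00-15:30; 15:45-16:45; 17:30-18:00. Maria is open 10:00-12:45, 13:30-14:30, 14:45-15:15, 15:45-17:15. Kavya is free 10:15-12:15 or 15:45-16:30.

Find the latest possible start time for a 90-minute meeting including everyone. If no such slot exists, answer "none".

Noa ∩ Emeka: 09:45-11:15, 13:00-14:00, 15:30-17:00.
Noa ∩ Emeka ∩ Mateo: 15:45-16:45.
Noa ∩ Emeka ∩ Mateo ∩ Maria: 15:45-16:45.
Noa ∩ Emeka ∩ Mateo ∩ Maria ∩ Kavya: 15:45-16:30.
So the common availability across everyone is 15:45-16:30.
No common window is at least 90 minutes long.

none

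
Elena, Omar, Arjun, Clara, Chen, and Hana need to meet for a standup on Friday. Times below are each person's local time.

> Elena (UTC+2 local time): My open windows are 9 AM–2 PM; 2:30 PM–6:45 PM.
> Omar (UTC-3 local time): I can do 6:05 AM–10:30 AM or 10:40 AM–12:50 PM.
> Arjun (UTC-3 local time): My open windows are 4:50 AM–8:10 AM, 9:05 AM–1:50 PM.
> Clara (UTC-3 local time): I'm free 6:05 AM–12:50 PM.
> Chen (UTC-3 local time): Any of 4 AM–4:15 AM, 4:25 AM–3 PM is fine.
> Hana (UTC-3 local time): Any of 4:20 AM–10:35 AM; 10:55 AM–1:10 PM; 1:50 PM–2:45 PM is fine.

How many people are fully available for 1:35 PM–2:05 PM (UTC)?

4

Elena in UTC: 07:00-12:00, 12:30-16:45 (subtract 2h to convert from UTC+2).
Omar in UTC: 09:05-13:30, 13:40-15:50 (add 3h to convert from UTC-3).
Arjun in UTC: 07:50-11:10, 12:05-16:50 (add 3h to convert from UTC-3).
Clara in UTC: 09:05-15:50 (add 3h to convert from UTC-3).
Chen in UTC: 07:00-07:15, 07:25-18:00 (add 3h to convert from UTC-3).
Hana in UTC: 07:20-13:35, 13:55-16:10, 16:50-17:45 (add 3h to convert from UTC-3).
Elena, Arjun, Clara, and Chen can make the full 13:35-14:05 slot — that's 4.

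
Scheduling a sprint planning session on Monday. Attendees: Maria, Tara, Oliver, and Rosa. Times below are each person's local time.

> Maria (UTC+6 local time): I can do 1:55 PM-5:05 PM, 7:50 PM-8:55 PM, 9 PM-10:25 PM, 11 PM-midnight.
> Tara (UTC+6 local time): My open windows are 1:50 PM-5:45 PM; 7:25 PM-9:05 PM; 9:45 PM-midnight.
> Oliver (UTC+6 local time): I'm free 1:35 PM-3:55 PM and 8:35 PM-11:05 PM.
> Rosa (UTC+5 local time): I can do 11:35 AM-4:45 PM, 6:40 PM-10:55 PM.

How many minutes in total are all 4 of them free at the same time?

Maria in UTC: 07:55-11:05, 13:50-14:55, 15:00-16:25, 17:00-18:00 (subtract 6h to convert from UTC+6).
Tara in UTC: 07:50-11:45, 13:25-15:05, 15:45-18:00 (subtract 6h to convert from UTC+6).
Oliver in UTC: 07:35-09:55, 14:35-17:05 (subtract 6h to convert from UTC+6).
Rosa in UTC: 06:35-11:45, 13:40-17:55 (subtract 5h to convert from UTC+5).
Maria ∩ Tara: 07:55-11:05, 13:50-14:55, 15:00-15:05, 15:45-16:25, 17:00-18:00.
Maria ∩ Tara ∩ Oliver: 07:55-09:55, 14:35-14:55, 15:00-15:05, 15:45-16:25, 17:00-17:05.
Maria ∩ Tara ∩ Oliver ∩ Rosa: 07:55-09:55, 14:35-14:55, 15:00-15:05, 15:45-16:25, 17:00-17:05.
Summing the common windows: 120 + 20 + 5 + 40 + 5 = 190 minutes.

190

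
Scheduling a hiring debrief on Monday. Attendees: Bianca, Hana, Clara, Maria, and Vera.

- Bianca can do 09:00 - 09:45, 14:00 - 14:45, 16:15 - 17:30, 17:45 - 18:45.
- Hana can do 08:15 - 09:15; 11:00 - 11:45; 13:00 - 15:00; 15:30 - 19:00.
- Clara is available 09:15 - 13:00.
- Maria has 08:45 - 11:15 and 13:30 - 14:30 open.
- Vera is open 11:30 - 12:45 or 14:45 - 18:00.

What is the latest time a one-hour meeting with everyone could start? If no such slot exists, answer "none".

none

Bianca ∩ Hana: 09:00-09:15, 14:00-14:45, 16:15-17:30, 17:45-18:45.
Bianca ∩ Hana ∩ Clara: ∅.
Bianca ∩ Hana ∩ Clara ∩ Maria: ∅.
Bianca ∩ Hana ∩ Clara ∩ Maria ∩ Vera: ∅.
There is no time when everyone is free.
No common window is at least 60 minutes long.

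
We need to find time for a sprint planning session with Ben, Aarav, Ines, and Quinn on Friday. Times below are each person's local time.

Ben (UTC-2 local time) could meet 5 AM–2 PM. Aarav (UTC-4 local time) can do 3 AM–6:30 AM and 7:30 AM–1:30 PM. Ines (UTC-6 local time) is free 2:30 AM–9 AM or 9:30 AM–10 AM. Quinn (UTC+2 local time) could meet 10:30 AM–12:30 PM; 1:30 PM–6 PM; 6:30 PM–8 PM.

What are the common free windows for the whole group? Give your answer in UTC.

08:30-10:30, 11:30-15:00, 15:30-16:00

Ben in UTC: 07:00-16:00 (add 2h to convert from UTC-2).
Aarav in UTC: 07:00-10:30, 11:30-17:30 (add 4h to convert from UTC-4).
Ines in UTC: 08:30-15:00, 15:30-16:00 (add 6h to convert from UTC-6).
Quinn in UTC: 08:30-10:30, 11:30-16:00, 16:30-18:00 (subtract 2h to convert from UTC+2).
Ben ∩ Aarav: 07:00-10:30, 11:30-16:00.
Ben ∩ Aarav ∩ Ines: 08:30-10:30, 11:30-15:00, 15:30-16:00.
Ben ∩ Aarav ∩ Ines ∩ Quinn: 08:30-10:30, 11:30-15:00, 15:30-16:00.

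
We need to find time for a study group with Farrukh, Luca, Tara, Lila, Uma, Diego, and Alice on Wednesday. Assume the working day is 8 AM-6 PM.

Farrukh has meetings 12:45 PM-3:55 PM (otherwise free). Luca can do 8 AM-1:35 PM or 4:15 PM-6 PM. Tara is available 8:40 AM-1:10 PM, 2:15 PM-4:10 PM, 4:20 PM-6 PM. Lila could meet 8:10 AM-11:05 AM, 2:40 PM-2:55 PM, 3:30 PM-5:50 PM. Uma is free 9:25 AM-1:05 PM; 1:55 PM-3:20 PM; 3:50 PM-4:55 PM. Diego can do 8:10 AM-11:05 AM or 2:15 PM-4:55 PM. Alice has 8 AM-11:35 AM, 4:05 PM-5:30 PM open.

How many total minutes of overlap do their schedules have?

Farrukh free: 08:00-12:45, 15:55-18:00 (invert busy blocks within the working day).
Luca free: 08:00-13:35, 16:15-18:00.
Tara free: 08:40-13:10, 14:15-16:10, 16:20-18:00.
Lila free: 08:10-11:05, 14:40-14:55, 15:30-17:50.
Uma free: 09:25-13:05, 13:55-15:20, 15:50-16:55.
Diego free: 08:10-11:05, 14:15-16:55.
Alice free: 08:00-11:35, 16:05-17:30.
Farrukh ∩ Luca: 08:00-12:45, 16:15-18:00.
Farrukh ∩ Luca ∩ Tara: 08:40-12:45, 16:20-18:00.
Farrukh ∩ Luca ∩ Tara ∩ Lila: 08:40-11:05, 16:20-17:50.
Farrukh ∩ Luca ∩ Tara ∩ Lila ∩ Uma: 09:25-11:05, 16:20-16:55.
Farrukh ∩ Luca ∩ Tara ∩ Lila ∩ Uma ∩ Diego: 09:25-11:05, 16:20-16:55.
Farrukh ∩ Luca ∩ Tara ∩ Lila ∩ Uma ∩ Diego ∩ Alice: 09:25-11:05, 16:20-16:55.
Summing the common windows: 100 + 35 = 135 minutes.

135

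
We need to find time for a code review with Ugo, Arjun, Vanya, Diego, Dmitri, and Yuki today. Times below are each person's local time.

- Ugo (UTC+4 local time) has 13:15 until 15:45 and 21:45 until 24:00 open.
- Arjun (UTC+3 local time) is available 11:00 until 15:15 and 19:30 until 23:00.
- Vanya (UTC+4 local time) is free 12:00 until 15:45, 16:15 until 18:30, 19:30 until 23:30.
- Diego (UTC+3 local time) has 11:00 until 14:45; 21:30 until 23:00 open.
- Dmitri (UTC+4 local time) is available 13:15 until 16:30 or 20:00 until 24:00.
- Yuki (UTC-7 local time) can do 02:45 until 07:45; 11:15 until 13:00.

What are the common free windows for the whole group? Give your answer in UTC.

Ugo in UTC: 09:15-11:45, 17:45-20:00 (subtract 4h to convert from UTC+4).
Arjun in UTC: 08:00-12:15, 16:30-20:00 (subtract 3h to convert from UTC+3).
Vanya in UTC: 08:00-11:45, 12:15-14:30, 15:30-19:30 (subtract 4h to convert from UTC+4).
Diego in UTC: 08:00-11:45, 18:30-20:00 (subtract 3h to convert from UTC+3).
Dmitri in UTC: 09:15-12:30, 16:00-20:00 (subtract 4h to convert from UTC+4).
Yuki in UTC: 09:45-14:45, 18:15-20:00 (add 7h to convert from UTC-7).
Ugo ∩ Arjun: 09:15-11:45, 17:45-20:00.
Ugo ∩ Arjun ∩ Vanya: 09:15-11:45, 17:45-19:30.
Ugo ∩ Arjun ∩ Vanya ∩ Diego: 09:15-11:45, 18:30-19:30.
Ugo ∩ Arjun ∩ Vanya ∩ Diego ∩ Dmitri: 09:15-11:45, 18:30-19:30.
Ugo ∩ Arjun ∩ Vanya ∩ Diego ∩ Dmitri ∩ Yuki: 09:45-11:45, 18:30-19:30.
Those are the intersection windows.

09:45-11:45, 18:30-19:30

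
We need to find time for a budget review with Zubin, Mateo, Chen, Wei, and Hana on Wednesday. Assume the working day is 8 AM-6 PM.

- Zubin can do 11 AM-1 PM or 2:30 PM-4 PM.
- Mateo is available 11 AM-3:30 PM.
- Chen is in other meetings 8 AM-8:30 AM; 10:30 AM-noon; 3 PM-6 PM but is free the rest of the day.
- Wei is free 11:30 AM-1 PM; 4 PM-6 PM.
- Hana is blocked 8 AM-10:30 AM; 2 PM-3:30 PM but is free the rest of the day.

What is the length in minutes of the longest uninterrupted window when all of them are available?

Zubin free: 11:00-13:00, 14:30-16:00.
Mateo free: 11:00-15:30.
Chen free: 08:30-10:30, 12:00-15:00 (invert busy blocks within the working day).
Wei free: 11:30-13:00, 16:00-18:00.
Hana free: 10:30-14:00, 15:30-18:00 (invert busy blocks within the working day).
Zubin ∩ Mateo: 11:00-13:00, 14:30-15:30.
Zubin ∩ Mateo ∩ Chen: 12:00-13:00, 14:30-15:00.
Zubin ∩ Mateo ∩ Chen ∩ Wei: 12:00-13:00.
Zubin ∩ Mateo ∩ Chen ∩ Wei ∩ Hana: 12:00-13:00.
The longest is 12:00-13:00 at 60 minutes.

60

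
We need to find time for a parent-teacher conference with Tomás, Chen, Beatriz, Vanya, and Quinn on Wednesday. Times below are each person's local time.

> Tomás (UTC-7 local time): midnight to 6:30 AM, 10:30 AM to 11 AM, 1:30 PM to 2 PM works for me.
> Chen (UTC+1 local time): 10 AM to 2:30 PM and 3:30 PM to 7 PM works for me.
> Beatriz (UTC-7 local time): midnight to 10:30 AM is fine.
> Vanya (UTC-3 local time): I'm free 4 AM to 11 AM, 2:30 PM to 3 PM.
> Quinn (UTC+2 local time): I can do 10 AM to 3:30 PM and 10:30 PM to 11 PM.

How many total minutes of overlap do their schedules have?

270

Tomás in UTC: 07:00-13:30, 17:30-18:00, 20:30-21:00 (add 7h to convert from UTC-7).
Chen in UTC: 09:00-13:30, 14:30-18:00 (subtract 1h to convert from UTC+1).
Beatriz in UTC: 07:00-17:30 (add 7h to convert from UTC-7).
Vanya in UTC: 07:00-14:00, 17:30-18:00 (add 3h to convert from UTC-3).
Quinn in UTC: 08:00-13:30, 20:30-21:00 (subtract 2h to convert from UTC+2).
Tomás ∩ Chen: 09:00-13:30, 17:30-18:00.
Tomás ∩ Chen ∩ Beatriz: 09:00-13:30.
Tomás ∩ Chen ∩ Beatriz ∩ Vanya: 09:00-13:30.
Tomás ∩ Chen ∩ Beatriz ∩ Vanya ∩ Quinn: 09:00-13:30.
That's a single block of 270 minutes.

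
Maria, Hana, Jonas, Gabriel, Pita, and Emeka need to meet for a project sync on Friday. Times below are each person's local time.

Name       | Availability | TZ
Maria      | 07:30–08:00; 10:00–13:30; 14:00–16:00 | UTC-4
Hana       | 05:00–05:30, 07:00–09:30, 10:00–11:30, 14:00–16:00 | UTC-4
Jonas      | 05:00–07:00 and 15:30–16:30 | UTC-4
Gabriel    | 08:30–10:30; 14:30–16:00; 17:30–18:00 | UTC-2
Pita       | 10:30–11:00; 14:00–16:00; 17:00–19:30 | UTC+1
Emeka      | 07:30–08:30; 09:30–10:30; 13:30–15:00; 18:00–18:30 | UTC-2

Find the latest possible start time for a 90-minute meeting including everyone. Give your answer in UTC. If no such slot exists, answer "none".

Maria in UTC: 11:30-12:00, 14:00-17:30, 18:00-20:00 (add 4h to convert from UTC-4).
Hana in UTC: 09:00-09:30, 11:00-13:30, 14:00-15:30, 18:00-20:00 (add 4h to convert from UTC-4).
Jonas in UTC: 09:00-11:00, 19:30-20:30 (add 4h to convert from UTC-4).
Gabriel in UTC: 10:30-12:30, 16:30-18:00, 19:30-20:00 (add 2h to convert from UTC-2).
Pita in UTC: 09:30-10:00, 13:00-15:00, 16:00-18:30 (subtract 1h to convert from UTC+1).
Emeka in UTC: 09:30-10:30, 11:30-12:30, 15:30-17:00, 20:00-20:30 (add 2h to convert from UTC-2).
Maria ∩ Hana: 11:30-12:00, 14:00-15:30, 18:00-20:00.
Maria ∩ Hana ∩ Jonas: 19:30-20:00.
Maria ∩ Hana ∩ Jonas ∩ Gabriel: 19:30-20:00.
Maria ∩ Hana ∩ Jonas ∩ Gabriel ∩ Pita: ∅.
Maria ∩ Hana ∩ Jonas ∩ Gabriel ∩ Pita ∩ Emeka: ∅.
There is no time when everyone is free.
No common window is at least 90 minutes long.

none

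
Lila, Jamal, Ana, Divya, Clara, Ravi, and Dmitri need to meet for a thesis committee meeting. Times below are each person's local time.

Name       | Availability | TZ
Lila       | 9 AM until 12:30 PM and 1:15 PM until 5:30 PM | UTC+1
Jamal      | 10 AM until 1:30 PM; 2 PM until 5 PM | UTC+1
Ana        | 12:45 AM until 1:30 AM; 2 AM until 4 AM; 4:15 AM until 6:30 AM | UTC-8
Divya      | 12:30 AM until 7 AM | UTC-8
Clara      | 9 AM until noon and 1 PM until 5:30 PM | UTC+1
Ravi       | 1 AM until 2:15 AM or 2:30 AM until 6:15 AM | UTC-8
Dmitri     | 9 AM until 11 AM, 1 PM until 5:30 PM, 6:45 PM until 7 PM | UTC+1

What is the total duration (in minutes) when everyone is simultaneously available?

Lila in UTC: 08:00-11:30, 12:15-16:30 (subtract 1h to convert from UTC+1).
Jamal in UTC: 09:00-12:30, 13:00-16:00 (subtract 1h to convert from UTC+1).
Ana in UTC: 08:45-09:30, 10:00-12:00, 12:15-14:30 (add 8h to convert from UTC-8).
Divya in UTC: 08:30-15:00 (add 8h to convert from UTC-8).
Clara in UTC: 08:00-11:00, 12:00-16:30 (subtract 1h to convert from UTC+1).
Ravi in UTC: 09:00-10:15, 10:30-14:15 (add 8h to convert from UTC-8).
Dmitri in UTC: 08:00-10:00, 12:00-16:30, 17:45-18:00 (subtract 1h to convert from UTC+1).
Lila ∩ Jamal: 09:00-11:30, 12:15-12:30, 13:00-16:00.
Lila ∩ Jamal ∩ Ana: 09:00-09:30, 10:00-11:30, 12:15-12:30, 13:00-14:30.
Lila ∩ Jamal ∩ Ana ∩ Divya: 09:00-09:30, 10:00-11:30, 12:15-12:30, 13:00-14:30.
Lila ∩ Jamal ∩ Ana ∩ Divya ∩ Clara: 09:00-09:30, 10:00-11:00, 12:15-12:30, 13:00-14:30.
Lila ∩ Jamal ∩ Ana ∩ Divya ∩ Clara ∩ Ravi: 09:00-09:30, 10:00-10:15, 10:30-11:00, 12:15-12:30, 13:00-14:15.
Lila ∩ Jamal ∩ Ana ∩ Divya ∩ Clara ∩ Ravi ∩ Dmitri: 09:00-09:30, 12:15-12:30, 13:00-14:15.
Summing the common windows: 30 + 15 + 75 = 120 minutes.

120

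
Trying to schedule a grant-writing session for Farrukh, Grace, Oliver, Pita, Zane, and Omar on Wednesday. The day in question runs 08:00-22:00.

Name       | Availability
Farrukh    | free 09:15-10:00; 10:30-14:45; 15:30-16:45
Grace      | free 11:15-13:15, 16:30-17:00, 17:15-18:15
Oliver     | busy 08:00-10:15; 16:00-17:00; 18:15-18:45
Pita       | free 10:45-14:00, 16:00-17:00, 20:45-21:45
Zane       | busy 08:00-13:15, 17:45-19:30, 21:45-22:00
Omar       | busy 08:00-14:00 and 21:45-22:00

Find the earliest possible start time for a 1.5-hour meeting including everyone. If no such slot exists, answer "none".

none

Farrukh free: 09:15-10:00, 10:30-14:45, 15:30-16:45.
Grace free: 11:15-13:15, 16:30-17:00, 17:15-18:15.
Oliver free: 10:15-16:00, 17:00-18:15, 18:45-22:00 (invert busy blocks within the working day).
Pita free: 10:45-14:00, 16:00-17:00, 20:45-21:45.
Zane free: 13:15-17:45, 19:30-21:45 (invert busy blocks within the working day).
Omar free: 14:00-21:45 (invert busy blocks within the working day).
Farrukh ∩ Grace: 11:15-13:15, 16:30-16:45.
Farrukh ∩ Grace ∩ Oliver: 11:15-13:15.
Farrukh ∩ Grace ∩ Oliver ∩ Pita: 11:15-13:15.
Farrukh ∩ Grace ∩ Oliver ∩ Pita ∩ Zane: ∅.
Farrukh ∩ Grace ∩ Oliver ∩ Pita ∩ Zane ∩ Omar: ∅.
There is no time when everyone is free.
No common window is at least 90 minutes long.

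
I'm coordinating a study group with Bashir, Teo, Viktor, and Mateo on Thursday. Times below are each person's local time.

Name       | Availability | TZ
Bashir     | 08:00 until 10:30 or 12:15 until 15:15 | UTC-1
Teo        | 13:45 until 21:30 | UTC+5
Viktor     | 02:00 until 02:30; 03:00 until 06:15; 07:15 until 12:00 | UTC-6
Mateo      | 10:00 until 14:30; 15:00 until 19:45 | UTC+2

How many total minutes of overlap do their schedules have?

Bashir in UTC: 09:00-11:30, 13:15-16:15 (add 1h to convert from UTC-1).
Teo in UTC: 08:45-16:30 (subtract 5h to convert from UTC+5).
Viktor in UTC: 08:00-08:30, 09:00-12:15, 13:15-18:00 (add 6h to convert from UTC-6).
Mateo in UTC: 08:00-12:30, 13:00-17:45 (subtract 2h to convert from UTC+2).
Bashir ∩ Teo: 09:00-11:30, 13:15-16:15.
Bashir ∩ Teo ∩ Viktor: 09:00-11:30, 13:15-16:15.
Bashir ∩ Teo ∩ Viktor ∩ Mateo: 09:00-11:30, 13:15-16:15.
Summing the common windows: 150 + 180 = 330 minutes.

330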